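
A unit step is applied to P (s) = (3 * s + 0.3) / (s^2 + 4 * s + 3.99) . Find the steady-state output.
FVT: lim_{t→∞} y(t) = lim_{s→0} s*Y(s) where Y(s) = P(s)/s.
= lim_{s→0} P(s) = P(0) = num(0)/den(0) = 0.3/3.99 = 0.07519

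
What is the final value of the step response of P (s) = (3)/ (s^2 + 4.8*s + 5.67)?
FVT: lim_{t→∞} y(t) = lim_{s→0} s*Y(s) where Y(s) = P(s)/s.
= lim_{s→0} P(s) = P(0) = num(0)/den(0) = 3/5.67 = 0.5291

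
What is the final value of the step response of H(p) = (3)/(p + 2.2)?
FVT: lim_{t→∞} y(t) = lim_{p→0} p*Y(p) where Y(p) = H(p)/p.
= lim_{p→0} H(p) = H(0) = num(0)/den(0) = 3/2.2 = 1.364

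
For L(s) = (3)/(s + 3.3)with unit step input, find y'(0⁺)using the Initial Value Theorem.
IVT: y'(0⁺) = lim_{s→∞} s²·Y(s) = lim_{s→∞} s·L(s).
deg(num) = 0, deg(den) = 1, relative degree = 1, so s·L(s) → (leading num)/(leading den) = 3/1 = 3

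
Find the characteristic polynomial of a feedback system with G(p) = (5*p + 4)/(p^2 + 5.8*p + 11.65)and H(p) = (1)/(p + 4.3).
Characteristic poly = G_den * H_den + G_num * H_num = (p^3 + 10.1*p^2 + 36.59*p + 50.095) + (5*p + 4) = p^3 + 10.1*p^2 + 41.59*p + 54.095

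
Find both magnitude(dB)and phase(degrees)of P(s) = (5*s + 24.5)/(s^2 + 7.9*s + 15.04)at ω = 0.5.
Substitute s = j*0.5: P(j0.5) = 1.58837 - 0.255178j.
|P| = 20*log₁₀(sqrt(Re²+Im²)) = 4.13 dB.
∠P = atan2(Im, Re) = -9.13°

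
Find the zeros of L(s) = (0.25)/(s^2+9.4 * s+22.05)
Numerator is a nonzero constant (0.25) → Zeros: none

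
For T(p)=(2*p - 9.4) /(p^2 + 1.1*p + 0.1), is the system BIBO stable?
Denominator: p^2 + 1.1*p + 0.1 = (p + 1)(p + 0.1). Poles: -0.1, -1. All Re(p)<0: Yes (stable)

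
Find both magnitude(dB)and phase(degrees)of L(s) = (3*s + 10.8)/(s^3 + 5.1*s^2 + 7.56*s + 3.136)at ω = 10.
Substitute s = j*10: L(j10) = -0.029877 - 0.00469883j.
|L| = 20*log₁₀(sqrt(Re²+Im²)) = -30.39 dB.
∠L = atan2(Im, Re) = -171.06°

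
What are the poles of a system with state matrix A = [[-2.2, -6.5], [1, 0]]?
Eigenvalues solve det(λI - A) = 0.
Characteristic polynomial: λ^2 + 2.2*λ + 6.5 = 0.
Roots: -1.1 + 2.3j, -1.1 - 2.3j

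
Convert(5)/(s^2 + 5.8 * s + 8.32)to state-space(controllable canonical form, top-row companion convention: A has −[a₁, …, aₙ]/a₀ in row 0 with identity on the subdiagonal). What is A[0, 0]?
Reachable canonical form for den = s^2 + 5.8*s + 8.32: top row of A = -[a₁,a₂,...,aₙ]/a₀, ones on the subdiagonal, zeros elsewhere.
A = [[-5.8, -8.32], [1, 0]].
A[0,0] = -5.8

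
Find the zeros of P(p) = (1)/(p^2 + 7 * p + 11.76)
Numerator is a nonzero constant (1) → Zeros: none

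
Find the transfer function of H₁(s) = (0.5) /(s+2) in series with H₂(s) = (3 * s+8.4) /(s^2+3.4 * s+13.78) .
Series: H = H₁ · H₂ = (n₁·n₂)/(d₁·d₂).
Num: n₁·n₂ = 1.5*s + 4.2. Den: d₁·d₂ = s^3 + 5.4*s^2 + 20.58*s + 27.56.
H(s) = (1.5*s + 4.2)/(s^3 + 5.4*s^2 + 20.58*s + 27.56)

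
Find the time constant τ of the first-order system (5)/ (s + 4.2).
First-order system: τ = -1/pole. Pole = -4.2. τ = -1/(-4.2) = 0.2381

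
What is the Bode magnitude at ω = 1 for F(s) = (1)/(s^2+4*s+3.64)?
Substitute s = j*1: F(j1) = 0.114935 - 0.174143j.
|F(j1)| = sqrt(Re² + Im²) = 0.2087.
20*log₁₀(0.2087) = -13.61 dB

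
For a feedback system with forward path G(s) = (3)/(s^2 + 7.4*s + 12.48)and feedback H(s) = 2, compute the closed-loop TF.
Closed-loop T = G/(1+GH).
Numerator: G_num * H_den = 3.
Denominator: G_den * H_den + G_num * H_num = (s^2 + 7.4*s + 12.48) + (6) = s^2 + 7.4*s + 18.48.
T(s) = (3)/(s^2 + 7.4*s + 18.48)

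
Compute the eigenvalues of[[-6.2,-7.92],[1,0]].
Eigenvalues solve det(λI - A) = 0.
Characteristic polynomial: λ^2 + 6.2*λ + 7.92 = 0.
Factor: (λ + 1.8)(λ + 4.4) = 0.
Roots: -1.8, -4.4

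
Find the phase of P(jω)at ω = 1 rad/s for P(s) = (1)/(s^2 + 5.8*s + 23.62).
Substitute s = j*1: P(j1) = 0.0414814 - 0.0106363j.
∠P(j1) = atan2(Im, Re) = atan2(-0.0106363, 0.0414814) = -14.38°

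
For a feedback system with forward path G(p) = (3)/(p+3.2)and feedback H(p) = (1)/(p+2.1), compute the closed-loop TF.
Closed-loop T = G/(1+GH).
Numerator: G_num * H_den = 3*p + 6.3.
Denominator: G_den * H_den + G_num * H_num = (p^2 + 5.3*p + 6.72) + (3) = p^2 + 5.3*p + 9.72.
T(p) = (3*p + 6.3)/(p^2 + 5.3*p + 9.72)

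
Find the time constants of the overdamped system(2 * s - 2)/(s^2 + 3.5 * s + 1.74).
Overdamped: real poles at -0.6, -2.9. τ = -1/pole → τ₁ = 1.667, τ₂ = 0.3448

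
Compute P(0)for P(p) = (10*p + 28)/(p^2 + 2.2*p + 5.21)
DC gain = P(0) = num(0)/den(0) = 28/5.21 = 5.374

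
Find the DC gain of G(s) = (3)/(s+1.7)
DC gain = G(0) = num(0)/den(0) = 3/1.7 = 1.765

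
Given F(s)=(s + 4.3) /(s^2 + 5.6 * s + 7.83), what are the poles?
Set denominator = 0: s^2 + 5.6*s + 7.83 = (s + 2.7)(s + 2.9) = 0 → Poles: -2.7, -2.9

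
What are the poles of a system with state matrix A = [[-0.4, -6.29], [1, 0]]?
Eigenvalues solve det(λI - A) = 0.
Characteristic polynomial: λ^2 + 0.4*λ + 6.29 = 0.
Roots: -0.2 + 2.5j, -0.2 - 2.5j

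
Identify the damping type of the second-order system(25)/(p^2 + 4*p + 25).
Standard form: ωn²/(p²+2ζωn·p+ωn²) gives ωn=5, ζ=0.4.
Underdamped (ζ = 0.4 < 1)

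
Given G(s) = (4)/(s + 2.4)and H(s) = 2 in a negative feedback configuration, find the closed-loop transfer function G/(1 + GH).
Closed-loop T = G/(1+GH).
Numerator: G_num * H_den = 4.
Denominator: G_den * H_den + G_num * H_num = (s + 2.4) + (8) = s + 10.4.
T(s) = (4)/(s + 10.4)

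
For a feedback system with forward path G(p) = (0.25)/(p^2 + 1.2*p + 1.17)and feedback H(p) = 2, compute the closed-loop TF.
Closed-loop T = G/(1+GH).
Numerator: G_num * H_den = 0.25.
Denominator: G_den * H_den + G_num * H_num = (p^2 + 1.2*p + 1.17) + (0.5) = p^2 + 1.2*p + 1.67.
T(p) = (0.25)/(p^2 + 1.2*p + 1.67)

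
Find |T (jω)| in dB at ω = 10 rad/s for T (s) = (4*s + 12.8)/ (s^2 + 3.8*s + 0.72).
Substitute s = j*10: T(j10) = 0.0220535 - 0.39446j.
|T(j10)| = sqrt(Re² + Im²) = 0.3951.
20*log₁₀(0.3951) = -8.07 dB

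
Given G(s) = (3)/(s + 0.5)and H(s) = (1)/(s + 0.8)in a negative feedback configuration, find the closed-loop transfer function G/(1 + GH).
Closed-loop T = G/(1+GH).
Numerator: G_num * H_den = 3*s + 2.4.
Denominator: G_den * H_den + G_num * H_num = (s^2 + 1.3*s + 0.4) + (3) = s^2 + 1.3*s + 3.4.
T(s) = (3*s + 2.4)/(s^2 + 1.3*s + 3.4)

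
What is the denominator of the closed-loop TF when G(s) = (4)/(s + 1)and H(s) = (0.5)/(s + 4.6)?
Characteristic poly = G_den * H_den + G_num * H_num = (s^2 + 5.6*s + 4.6) + (2) = s^2 + 5.6*s + 6.6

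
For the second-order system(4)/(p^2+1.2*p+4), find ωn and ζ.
Standard form: ωn²/(p²+2ζωn·p+ωn²).
const=4=ωn² → ωn=2, p coeff=1.2=2ζωn → ζ=0.3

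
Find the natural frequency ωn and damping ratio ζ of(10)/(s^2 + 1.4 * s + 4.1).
Underdamped: complex pole -0.7 + 1.9j. ωn = |pole| = 2.025, ζ = -Re(pole)/ωn = 0.3457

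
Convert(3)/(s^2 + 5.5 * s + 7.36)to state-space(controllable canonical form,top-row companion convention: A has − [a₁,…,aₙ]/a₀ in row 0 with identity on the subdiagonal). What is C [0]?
Reachable canonical form: C = numerator coefficients (right-aligned, zero-padded to length n).
num = 3, C = [[0, 3]].
C[0] = 0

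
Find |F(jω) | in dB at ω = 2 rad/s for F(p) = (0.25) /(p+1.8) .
Substitute p = j*2: F(j2) = 0.0621547 - 0.0690608j.
|F(j2)| = sqrt(Re² + Im²) = 0.09291.
20*log₁₀(0.09291) = -20.64 dB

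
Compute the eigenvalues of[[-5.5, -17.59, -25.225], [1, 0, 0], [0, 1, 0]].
Eigenvalues solve det(λI - A) = 0.
Characteristic polynomial: λ^3 + 5.5*λ^2 + 17.59*λ + 25.225 = 0.
Factor: (λ + 2.5)(λ^2 + 3*λ + 10.09) = 0.
Roots: -1.5 + 2.8j, -1.5 - 2.8j, -2.5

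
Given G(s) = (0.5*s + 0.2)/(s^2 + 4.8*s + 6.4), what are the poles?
Set denominator = 0: s^2 + 4.8*s + 6.4 = 0 → Poles: -2.4 + 0.8j, -2.4 - 0.8j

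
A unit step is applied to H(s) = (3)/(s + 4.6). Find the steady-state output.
FVT: lim_{t→∞} y(t) = lim_{s→0} s*Y(s) where Y(s) = H(s)/s.
= lim_{s→0} H(s) = H(0) = num(0)/den(0) = 3/4.6 = 0.6522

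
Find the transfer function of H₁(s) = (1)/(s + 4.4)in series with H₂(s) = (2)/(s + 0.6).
Series: H = H₁ · H₂ = (n₁·n₂)/(d₁·d₂).
Num: n₁·n₂ = 2. Den: d₁·d₂ = s^2 + 5*s + 2.64.
H(s) = (2)/(s^2 + 5*s + 2.64)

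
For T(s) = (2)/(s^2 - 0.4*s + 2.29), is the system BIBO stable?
Denominator: s^2 - 0.4*s + 2.29. Poles: 0.2 + 1.5j, 0.2 - 1.5j. All Re(p)<0: No (unstable)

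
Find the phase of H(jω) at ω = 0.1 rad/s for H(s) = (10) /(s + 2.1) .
Substitute s = j*0.1: H(j0.1) = 4.75113 - 0.226244j.
∠H(j0.1) = atan2(Im, Re) = atan2(-0.226244, 4.75113) = -2.73°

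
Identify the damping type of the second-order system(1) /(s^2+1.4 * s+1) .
Standard form: ωn²/(s²+2ζωn·s+ωn²) gives ωn=1, ζ=0.7.
Underdamped (ζ = 0.7 < 1)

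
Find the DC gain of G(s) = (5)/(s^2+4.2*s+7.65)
DC gain = G(0) = num(0)/den(0) = 5/7.65 = 0.6536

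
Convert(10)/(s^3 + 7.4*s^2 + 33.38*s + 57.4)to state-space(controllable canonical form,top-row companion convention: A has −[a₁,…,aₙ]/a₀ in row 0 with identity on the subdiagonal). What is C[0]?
Reachable canonical form: C = numerator coefficients (right-aligned, zero-padded to length n).
num = 10, C = [[0, 0, 10]].
C[0] = 0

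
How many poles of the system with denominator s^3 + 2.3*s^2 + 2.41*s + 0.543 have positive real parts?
s^3 + 2.3*s^2 + 2.41*s + 0.543 = (s + 0.3)(s^2 + 2*s + 1.81). Poles: -0.3, -1 + 0.9j, -1 - 0.9j. RHP poles (Re>0): 0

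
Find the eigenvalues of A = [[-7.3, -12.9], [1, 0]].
Eigenvalues solve det(λI - A) = 0.
Characteristic polynomial: λ^2 + 7.3*λ + 12.9 = 0.
Factor: (λ + 3)(λ + 4.3) = 0.
Roots: -3, -4.3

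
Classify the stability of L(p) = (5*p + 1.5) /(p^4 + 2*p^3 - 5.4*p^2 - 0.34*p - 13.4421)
Denominator: p^4 + 2*p^3 - 5.4*p^2 - 0.34*p - 13.4421 = (p - 2.1)(p + 3.7)(p^2 + 0.4*p + 1.73). Poles: -0.2 + 1.3j, -0.2 - 1.3j, -3.7, 2.1. Unstable (1 pole(s) in RHP)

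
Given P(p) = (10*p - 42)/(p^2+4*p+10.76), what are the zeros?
Set numerator = 0: 10*p - 42 = 0 → Zeros: 4.2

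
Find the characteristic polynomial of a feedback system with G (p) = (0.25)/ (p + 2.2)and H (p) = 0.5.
Characteristic poly = G_den * H_den + G_num * H_num = (p + 2.2) + (0.125) = p + 2.325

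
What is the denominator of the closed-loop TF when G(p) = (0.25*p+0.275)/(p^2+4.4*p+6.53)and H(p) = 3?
Characteristic poly = G_den * H_den + G_num * H_num = (p^2 + 4.4*p + 6.53) + (0.75*p + 0.825) = p^2 + 5.15*p + 7.355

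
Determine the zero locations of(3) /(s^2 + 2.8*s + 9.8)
Numerator is a nonzero constant (3) → Zeros: none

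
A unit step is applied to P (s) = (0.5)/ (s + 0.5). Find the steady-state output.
FVT: lim_{t→∞} y(t) = lim_{s→0} s*Y(s) where Y(s) = P(s)/s.
= lim_{s→0} P(s) = P(0) = num(0)/den(0) = 0.5/0.5 = 1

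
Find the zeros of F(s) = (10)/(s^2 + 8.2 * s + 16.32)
Numerator is a nonzero constant (10) → Zeros: none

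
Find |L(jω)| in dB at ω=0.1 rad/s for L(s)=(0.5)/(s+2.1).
Substitute s = j*0.1: L(j0.1) = 0.237557 - 0.0113122j.
|L(j0.1)| = sqrt(Re² + Im²) = 0.2378.
20*log₁₀(0.2378) = -12.47 dB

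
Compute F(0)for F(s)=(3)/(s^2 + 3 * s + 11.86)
DC gain = F(0) = num(0)/den(0) = 3/11.86 = 0.253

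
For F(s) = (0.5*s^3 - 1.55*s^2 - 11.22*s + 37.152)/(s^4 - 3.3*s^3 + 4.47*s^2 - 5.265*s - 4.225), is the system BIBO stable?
Denominator: s^4 - 3.3*s^3 + 4.47*s^2 - 5.265*s - 4.225 = (s + 0.5)(s - 2.6)(s^2 - 1.2*s + 3.25). Poles: -0.5, 0.6 + 1.7j, 0.6 - 1.7j, 2.6. All Re(p)<0: No (unstable)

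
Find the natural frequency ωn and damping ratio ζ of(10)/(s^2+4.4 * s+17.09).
Underdamped: complex pole -2.2 + 3.5j. ωn = |pole| = 4.134, ζ = -Re(pole)/ωn = 0.5322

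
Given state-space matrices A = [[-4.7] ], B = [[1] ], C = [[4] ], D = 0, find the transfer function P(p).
P(p) = C(pI - A)⁻¹B + D.
Characteristic polynomial det(pI - A) = p + 4.7.
Numerator from C·adj(pI-A)·B + D·det(pI-A) = 4.
P(p) = (4)/(p + 4.7)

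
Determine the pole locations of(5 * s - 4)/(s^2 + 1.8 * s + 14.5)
Set denominator = 0: s^2 + 1.8*s + 14.5 = 0 → Poles: -0.9 + 3.7j, -0.9 - 3.7j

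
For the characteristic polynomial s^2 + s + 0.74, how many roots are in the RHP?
Poles: -0.5 + 0.7j, -0.5 - 0.7j. RHP poles (Re>0): 0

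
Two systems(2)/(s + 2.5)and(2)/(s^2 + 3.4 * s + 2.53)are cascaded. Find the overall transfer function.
Series: H = H₁ · H₂ = (n₁·n₂)/(d₁·d₂).
Num: n₁·n₂ = 4. Den: d₁·d₂ = s^3 + 5.9*s^2 + 11.03*s + 6.325.
H(s) = (4)/(s^3 + 5.9*s^2 + 11.03*s + 6.325)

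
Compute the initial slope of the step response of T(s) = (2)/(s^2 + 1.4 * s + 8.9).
IVT: y'(0⁺) = lim_{s→∞} s²·Y(s) = lim_{s→∞} s·T(s).
deg(num) = 0, deg(den) = 2, relative degree = 2 ≥ 2, so s·T(s) → 0. Initial slope = 0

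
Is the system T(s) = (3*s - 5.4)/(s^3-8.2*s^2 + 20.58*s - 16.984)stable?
Denominator: s^3 - 8.2*s^2 + 20.58*s - 16.984 = (s - 4.4)(s^2 - 3.8*s + 3.86). Poles: 1.9 + 0.5j, 1.9 - 0.5j, 4.4. All Re(p)<0: No (unstable)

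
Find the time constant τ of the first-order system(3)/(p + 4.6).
First-order system: τ = -1/pole. Pole = -4.6. τ = -1/(-4.6) = 0.2174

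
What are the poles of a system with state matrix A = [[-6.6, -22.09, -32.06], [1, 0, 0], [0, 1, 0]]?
Eigenvalues solve det(λI - A) = 0.
Characteristic polynomial: λ^3 + 6.6*λ^2 + 22.09*λ + 32.06 = 0.
Factor: (λ + 2.8)(λ^2 + 3.8*λ + 11.45) = 0.
Roots: -1.9 + 2.8j, -1.9 - 2.8j, -2.8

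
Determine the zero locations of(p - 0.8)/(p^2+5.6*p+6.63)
Set numerator = 0: p - 0.8 = 0 → Zeros: 0.8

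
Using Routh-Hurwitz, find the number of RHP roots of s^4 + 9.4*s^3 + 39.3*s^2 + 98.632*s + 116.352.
Routh array:
s^4: [1, 39.3, 116.352]; s^3: [9.4, 98.632]; s^2: [28.8072, 116.352]; s^1: [60.6655]; s^0: [116.352]
First column: [1, 9.4, 28.8072, 60.6655, 116.352]. Sign changes = RHP roots = 0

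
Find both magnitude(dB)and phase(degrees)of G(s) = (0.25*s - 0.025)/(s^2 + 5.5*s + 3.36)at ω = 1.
Substitute s = j*1: G(j1) = 0.0367397 + 0.0203101j.
|G| = 20*log₁₀(sqrt(Re²+Im²)) = -27.54 dB.
∠G = atan2(Im, Re) = 28.93°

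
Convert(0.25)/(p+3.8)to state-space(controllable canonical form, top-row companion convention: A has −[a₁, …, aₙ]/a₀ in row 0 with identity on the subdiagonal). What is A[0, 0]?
Reachable canonical form for den = p + 3.8: top row of A = -[a₁,a₂,...,aₙ]/a₀, ones on the subdiagonal, zeros elsewhere.
A = [[-3.8]].
A[0,0] = -3.8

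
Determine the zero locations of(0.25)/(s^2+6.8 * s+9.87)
Numerator is a nonzero constant (0.25) → Zeros: none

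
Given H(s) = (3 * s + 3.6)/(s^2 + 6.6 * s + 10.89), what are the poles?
Set denominator = 0: s^2 + 6.6*s + 10.89 = (s + 3.3)(s + 3.3) = 0 → Poles: -3.3, -3.3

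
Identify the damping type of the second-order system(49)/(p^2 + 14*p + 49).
Standard form: ωn²/(p²+2ζωn·p+ωn²) gives ωn=7, ζ=1.
Critically damped (ζ = 1)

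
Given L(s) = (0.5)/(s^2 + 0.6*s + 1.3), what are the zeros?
Numerator is a nonzero constant (0.5) → Zeros: none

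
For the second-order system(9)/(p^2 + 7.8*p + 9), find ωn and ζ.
Standard form: ωn²/(p²+2ζωn·p+ωn²).
const=9=ωn² → ωn=3, p coeff=7.8=2ζωn → ζ=1.3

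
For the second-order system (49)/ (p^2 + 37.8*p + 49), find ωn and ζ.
Standard form: ωn²/(p²+2ζωn·p+ωn²).
const=49=ωn² → ωn=7, p coeff=37.8=2ζωn → ζ=2.7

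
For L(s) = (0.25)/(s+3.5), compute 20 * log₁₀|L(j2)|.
Substitute s = j*2: L(j2) = 0.0538462 - 0.0307692j.
|L(j2)| = sqrt(Re² + Im²) = 0.06202.
20*log₁₀(0.06202) = -24.15 dB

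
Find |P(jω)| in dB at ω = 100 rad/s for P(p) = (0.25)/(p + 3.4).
Substitute p = j*100: P(j100) = 8.49019e-05 - 0.00249711j.
|P(j100)| = sqrt(Re² + Im²) = 0.002499.
20*log₁₀(0.002499) = -52.05 dB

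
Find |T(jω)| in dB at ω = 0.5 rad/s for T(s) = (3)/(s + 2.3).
Substitute s = j*0.5: T(j0.5) = 1.24549 - 0.270758j.
|T(j0.5)| = sqrt(Re² + Im²) = 1.275.
20*log₁₀(1.275) = 2.11 dB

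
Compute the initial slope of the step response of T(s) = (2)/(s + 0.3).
IVT: y'(0⁺) = lim_{s→∞} s²·Y(s) = lim_{s→∞} s·T(s).
deg(num) = 0, deg(den) = 1, relative degree = 1, so s·T(s) → (leading num)/(leading den) = 2/1 = 2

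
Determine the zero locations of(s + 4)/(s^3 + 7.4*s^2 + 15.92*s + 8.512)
Set numerator = 0: s + 4 = 0 → Zeros: -4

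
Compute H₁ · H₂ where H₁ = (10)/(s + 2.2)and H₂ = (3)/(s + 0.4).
Series: H = H₁ · H₂ = (n₁·n₂)/(d₁·d₂).
Num: n₁·n₂ = 30. Den: d₁·d₂ = s^2 + 2.6*s + 0.88.
H(s) = (30)/(s^2 + 2.6*s + 0.88)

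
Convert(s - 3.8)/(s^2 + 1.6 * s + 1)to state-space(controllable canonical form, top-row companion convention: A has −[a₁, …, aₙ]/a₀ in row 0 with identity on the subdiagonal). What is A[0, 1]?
Reachable canonical form for den = s^2 + 1.6*s + 1: top row of A = -[a₁,a₂,...,aₙ]/a₀, ones on the subdiagonal, zeros elsewhere.
A = [[-1.6, -1], [1, 0]].
A[0,1] = -1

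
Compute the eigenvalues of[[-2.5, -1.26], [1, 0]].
Eigenvalues solve det(λI - A) = 0.
Characteristic polynomial: λ^2 + 2.5*λ + 1.26 = 0.
Factor: (λ + 1.8)(λ + 0.7) = 0.
Roots: -0.7, -1.8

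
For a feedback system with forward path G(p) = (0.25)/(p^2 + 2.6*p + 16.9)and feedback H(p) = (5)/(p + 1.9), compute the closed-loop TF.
Closed-loop T = G/(1+GH).
Numerator: G_num * H_den = 0.25*p + 0.475.
Denominator: G_den * H_den + G_num * H_num = (p^3 + 4.5*p^2 + 21.84*p + 32.11) + (1.25) = p^3 + 4.5*p^2 + 21.84*p + 33.36.
T(p) = (0.25*p + 0.475)/(p^3 + 4.5*p^2 + 21.84*p + 33.36)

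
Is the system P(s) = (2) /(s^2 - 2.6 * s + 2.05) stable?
Denominator: s^2 - 2.6*s + 2.05. Poles: 1.3 + 0.6j, 1.3 - 0.6j. All Re(p)<0: No (unstable)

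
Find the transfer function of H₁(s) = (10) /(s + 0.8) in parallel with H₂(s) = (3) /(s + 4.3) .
Parallel: H = H₁ + H₂ = (n₁·d₂ + n₂·d₁)/(d₁·d₂).
n₁·d₂ = 10*s + 43. n₂·d₁ = 3*s + 2.4. Sum = 13*s + 45.4. d₁·d₂ = s^2 + 5.1*s + 3.44.
H(s) = (13*s + 45.4)/(s^2 + 5.1*s + 3.44)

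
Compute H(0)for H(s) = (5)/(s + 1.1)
DC gain = H(0) = num(0)/den(0) = 5/1.1 = 4.545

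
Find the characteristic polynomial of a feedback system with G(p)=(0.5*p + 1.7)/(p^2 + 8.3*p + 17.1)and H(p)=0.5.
Characteristic poly = G_den * H_den + G_num * H_num = (p^2 + 8.3*p + 17.1) + (0.25*p + 0.85) = p^2 + 8.55*p + 17.95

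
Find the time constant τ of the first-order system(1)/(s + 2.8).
First-order system: τ = -1/pole. Pole = -2.8. τ = -1/(-2.8) = 0.3571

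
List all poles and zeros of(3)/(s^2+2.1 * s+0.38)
Set denominator = 0: s^2 + 2.1*s + 0.38 = (s + 0.2)(s + 1.9) = 0 → Poles: -0.2, -1.9
Numerator is a nonzero constant (3) → Zeros: none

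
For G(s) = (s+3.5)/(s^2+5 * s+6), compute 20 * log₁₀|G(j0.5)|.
Substitute s = j*0.5: G(j0.5) = 0.54372 - 0.149444j.
|G(j0.5)| = sqrt(Re² + Im²) = 0.5639.
20*log₁₀(0.5639) = -4.98 dB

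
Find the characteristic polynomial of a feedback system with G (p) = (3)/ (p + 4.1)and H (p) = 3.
Characteristic poly = G_den * H_den + G_num * H_num = (p + 4.1) + (9) = p + 13.1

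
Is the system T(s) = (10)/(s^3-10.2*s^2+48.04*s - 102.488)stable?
Denominator: s^3 - 10.2*s^2 + 48.04*s - 102.488 = (s - 4.6)(s^2 - 5.6*s + 22.28). Poles: 2.8 + 3.8j, 2.8 - 3.8j, 4.6. All Re(p)<0: No (unstable)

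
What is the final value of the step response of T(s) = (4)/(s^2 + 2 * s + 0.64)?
FVT: lim_{t→∞} y(t) = lim_{s→0} s*Y(s) where Y(s) = T(s)/s.
= lim_{s→0} T(s) = T(0) = num(0)/den(0) = 4/0.64 = 6.25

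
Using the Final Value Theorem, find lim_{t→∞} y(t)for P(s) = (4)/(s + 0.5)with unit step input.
FVT: lim_{t→∞} y(t) = lim_{s→0} s*Y(s) where Y(s) = P(s)/s.
= lim_{s→0} P(s) = P(0) = num(0)/den(0) = 4/0.5 = 8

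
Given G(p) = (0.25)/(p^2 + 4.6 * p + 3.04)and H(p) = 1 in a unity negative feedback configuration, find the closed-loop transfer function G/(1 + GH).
Closed-loop T = G/(1+GH).
Numerator: G_num * H_den = 0.25.
Denominator: G_den * H_den + G_num * H_num = (p^2 + 4.6*p + 3.04) + (0.25) = p^2 + 4.6*p + 3.29.
T(p) = (0.25)/(p^2 + 4.6*p + 3.29)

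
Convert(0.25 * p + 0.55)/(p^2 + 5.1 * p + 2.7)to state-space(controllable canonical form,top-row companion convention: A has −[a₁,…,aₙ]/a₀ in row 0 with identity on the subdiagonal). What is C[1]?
Reachable canonical form: C = numerator coefficients (right-aligned, zero-padded to length n).
num = 0.25*p + 0.55, C = [[0.25, 0.55]].
C[1] = 0.55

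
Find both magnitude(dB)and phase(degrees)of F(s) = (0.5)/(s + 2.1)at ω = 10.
Substitute s = j*10: F(j10) = 0.0100565 - 0.0478881j.
|F| = 20*log₁₀(sqrt(Re²+Im²)) = -26.21 dB.
∠F = atan2(Im, Re) = -78.14°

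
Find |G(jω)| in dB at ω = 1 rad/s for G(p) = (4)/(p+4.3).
Substitute p = j*1: G(j1) = 0.882504 - 0.205233j.
|G(j1)| = sqrt(Re² + Im²) = 0.9061.
20*log₁₀(0.9061) = -0.86 dB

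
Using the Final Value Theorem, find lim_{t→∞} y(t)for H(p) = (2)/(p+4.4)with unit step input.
FVT: lim_{t→∞} y(t) = lim_{p→0} p*Y(p) where Y(p) = H(p)/p.
= lim_{p→0} H(p) = H(0) = num(0)/den(0) = 2/4.4 = 0.4545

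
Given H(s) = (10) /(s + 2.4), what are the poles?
Set denominator = 0: s + 2.4 = 0 → Poles: -2.4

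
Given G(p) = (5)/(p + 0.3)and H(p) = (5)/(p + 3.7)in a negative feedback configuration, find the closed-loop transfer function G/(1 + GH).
Closed-loop T = G/(1+GH).
Numerator: G_num * H_den = 5*p + 18.5.
Denominator: G_den * H_den + G_num * H_num = (p^2 + 4*p + 1.11) + (25) = p^2 + 4*p + 26.11.
T(p) = (5*p + 18.5)/(p^2 + 4*p + 26.11)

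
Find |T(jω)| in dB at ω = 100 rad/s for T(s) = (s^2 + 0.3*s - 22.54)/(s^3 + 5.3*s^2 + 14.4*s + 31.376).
Substitute s = j*100: T(j100) = 0.00050096 - 0.0100104j.
|T(j100)| = sqrt(Re² + Im²) = 0.01002.
20*log₁₀(0.01002) = -39.98 dB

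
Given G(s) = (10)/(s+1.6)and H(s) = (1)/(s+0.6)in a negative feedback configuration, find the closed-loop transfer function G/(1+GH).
Closed-loop T = G/(1+GH).
Numerator: G_num * H_den = 10*s + 6.
Denominator: G_den * H_den + G_num * H_num = (s^2 + 2.2*s + 0.96) + (10) = s^2 + 2.2*s + 10.96.
T(s) = (10*s + 6)/(s^2 + 2.2*s + 10.96)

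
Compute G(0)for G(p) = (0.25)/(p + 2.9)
DC gain = G(0) = num(0)/den(0) = 0.25/2.9 = 0.08621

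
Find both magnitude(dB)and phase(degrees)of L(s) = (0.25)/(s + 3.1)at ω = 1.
Substitute s = j*1: L(j1) = 0.0730443 - 0.0235627j.
|L| = 20*log₁₀(sqrt(Re²+Im²)) = -22.30 dB.
∠L = atan2(Im, Re) = -17.88°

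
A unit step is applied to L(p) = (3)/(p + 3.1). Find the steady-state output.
FVT: lim_{t→∞} y(t) = lim_{p→0} p*Y(p) where Y(p) = L(p)/p.
= lim_{p→0} L(p) = L(0) = num(0)/den(0) = 3/3.1 = 0.9677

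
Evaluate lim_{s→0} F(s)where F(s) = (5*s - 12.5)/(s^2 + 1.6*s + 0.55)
DC gain = F(0) = num(0)/den(0) = -12.5/0.55 = -22.73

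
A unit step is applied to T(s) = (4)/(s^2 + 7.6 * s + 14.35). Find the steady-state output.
FVT: lim_{t→∞} y(t) = lim_{s→0} s*Y(s) where Y(s) = T(s)/s.
= lim_{s→0} T(s) = T(0) = num(0)/den(0) = 4/14.35 = 0.2787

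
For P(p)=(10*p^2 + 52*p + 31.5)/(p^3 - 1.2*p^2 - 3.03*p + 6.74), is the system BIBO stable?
Denominator: p^3 - 1.2*p^2 - 3.03*p + 6.74 = (p + 2)(p^2 - 3.2*p + 3.37). Poles: -2, 1.6 + 0.9j, 1.6 - 0.9j. All Re(p)<0: No (unstable)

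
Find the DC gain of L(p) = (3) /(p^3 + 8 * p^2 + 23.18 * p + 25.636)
DC gain = L(0) = num(0)/den(0) = 3/25.636 = 0.117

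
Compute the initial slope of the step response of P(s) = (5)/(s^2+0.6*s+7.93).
IVT: y'(0⁺) = lim_{s→∞} s²·Y(s) = lim_{s→∞} s·P(s).
deg(num) = 0, deg(den) = 2, relative degree = 2 ≥ 2, so s·P(s) → 0. Initial slope = 0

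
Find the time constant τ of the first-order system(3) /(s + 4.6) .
First-order system: τ = -1/pole. Pole = -4.6. τ = -1/(-4.6) = 0.2174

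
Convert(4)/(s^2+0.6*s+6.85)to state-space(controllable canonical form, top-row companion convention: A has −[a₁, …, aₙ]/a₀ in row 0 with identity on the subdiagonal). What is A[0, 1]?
Reachable canonical form for den = s^2 + 0.6*s + 6.85: top row of A = -[a₁,a₂,...,aₙ]/a₀, ones on the subdiagonal, zeros elsewhere.
A = [[-0.6, -6.85], [1, 0]].
A[0,1] = -6.85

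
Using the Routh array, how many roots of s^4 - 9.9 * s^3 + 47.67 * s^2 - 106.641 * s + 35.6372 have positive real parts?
Routh array:
s^4: [1, 47.67, 35.6372]; s^3: [-9.9, -106.641]; s^2: [36.8982, 35.6372]; s^1: [-97.0793]; s^0: [35.6372]
First column: [1, -9.9, 36.8982, -97.0793, 35.6372]. Sign changes = RHP roots = 4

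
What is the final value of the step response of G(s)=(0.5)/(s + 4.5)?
FVT: lim_{t→∞} y(t) = lim_{s→0} s*Y(s) where Y(s) = G(s)/s.
= lim_{s→0} G(s) = G(0) = num(0)/den(0) = 0.5/4.5 = 0.1111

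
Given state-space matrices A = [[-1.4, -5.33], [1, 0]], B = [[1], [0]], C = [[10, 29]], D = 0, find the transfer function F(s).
F(s) = C(sI - A)⁻¹B + D.
Characteristic polynomial det(sI - A) = s^2 + 1.4*s + 5.33.
Numerator from C·adj(sI-A)·B + D·det(sI-A) = 10*s + 29.
F(s) = (10*s + 29)/(s^2 + 1.4*s + 5.33)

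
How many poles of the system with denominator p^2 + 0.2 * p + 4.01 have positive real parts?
Poles: -0.1 + 2j, -0.1 - 2j. RHP poles (Re>0): 0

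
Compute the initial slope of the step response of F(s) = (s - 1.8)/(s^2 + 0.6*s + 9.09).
IVT: y'(0⁺) = lim_{s→∞} s²·Y(s) = lim_{s→∞} s·F(s).
deg(num) = 1, deg(den) = 2, relative degree = 1, so s·F(s) → (leading num)/(leading den) = 1/1 = 1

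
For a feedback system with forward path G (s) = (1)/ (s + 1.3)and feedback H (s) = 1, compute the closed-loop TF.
Closed-loop T = G/(1+GH).
Numerator: G_num * H_den = 1.
Denominator: G_den * H_den + G_num * H_num = (s + 1.3) + (1) = s + 2.3.
T(s) = (1)/(s + 2.3)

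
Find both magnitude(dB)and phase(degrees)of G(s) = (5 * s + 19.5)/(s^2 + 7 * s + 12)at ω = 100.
Substitute s = j*100: G(j100) = 0.00154847 - 0.0499515j.
|G| = 20*log₁₀(sqrt(Re²+Im²)) = -26.02 dB.
∠G = atan2(Im, Re) = -88.22°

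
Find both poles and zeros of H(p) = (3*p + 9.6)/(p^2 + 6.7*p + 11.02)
Set denominator = 0: p^2 + 6.7*p + 11.02 = (p + 3.8)(p + 2.9) = 0 → Poles: -2.9, -3.8
Set numerator = 0: 3*p + 9.6 = 0 → Zeros: -3.2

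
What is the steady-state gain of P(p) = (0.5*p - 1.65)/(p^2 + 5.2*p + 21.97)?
DC gain = P(0) = num(0)/den(0) = -1.65/21.97 = -0.0751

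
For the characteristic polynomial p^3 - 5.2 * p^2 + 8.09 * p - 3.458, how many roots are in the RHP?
p^3 - 5.2*p^2 + 8.09*p - 3.458 = (p - 1.9)(p - 0.7)(p - 2.6). Poles: 0.7, 1.9, 2.6. RHP poles (Re>0): 3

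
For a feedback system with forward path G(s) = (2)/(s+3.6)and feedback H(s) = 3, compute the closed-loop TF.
Closed-loop T = G/(1+GH).
Numerator: G_num * H_den = 2.
Denominator: G_den * H_den + G_num * H_num = (s + 3.6) + (6) = s + 9.6.
T(s) = (2)/(s + 9.6)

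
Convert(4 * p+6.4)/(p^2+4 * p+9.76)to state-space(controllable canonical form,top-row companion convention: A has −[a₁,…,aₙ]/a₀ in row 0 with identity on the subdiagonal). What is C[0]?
Reachable canonical form: C = numerator coefficients (right-aligned, zero-padded to length n).
num = 4*p + 6.4, C = [[4, 6.4]].
C[0] = 4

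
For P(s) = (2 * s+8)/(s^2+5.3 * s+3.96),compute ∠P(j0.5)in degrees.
Substitute s = j*0.5: P(j0.5) = 1.55533 - 0.841407j.
∠P(j0.5) = atan2(Im, Re) = atan2(-0.841407, 1.55533) = -28.41°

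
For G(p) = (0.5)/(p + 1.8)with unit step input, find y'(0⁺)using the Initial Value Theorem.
IVT: y'(0⁺) = lim_{p→∞} p²·Y(p) = lim_{p→∞} p·G(p).
deg(num) = 0, deg(den) = 1, relative degree = 1, so p·G(p) → (leading num)/(leading den) = 0.5/1 = 0.5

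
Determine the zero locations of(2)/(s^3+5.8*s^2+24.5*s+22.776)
Numerator is a nonzero constant (2) → Zeros: none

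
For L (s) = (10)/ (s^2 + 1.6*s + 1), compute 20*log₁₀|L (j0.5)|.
Substitute s = j*0.5: L(j0.5) = 6.23701 - 6.65281j.
|L(j0.5)| = sqrt(Re² + Im²) = 9.119.
20*log₁₀(9.119) = 19.20 dB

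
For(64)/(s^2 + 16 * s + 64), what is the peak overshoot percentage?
Standard form: ωn²/(s²+2ζωn·s+ωn²) → ωn = 8, ζ = 1.
ζ ≥ 1, so the response is non-oscillatory: peak overshoot = 0%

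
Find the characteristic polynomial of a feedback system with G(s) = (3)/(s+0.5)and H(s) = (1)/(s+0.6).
Characteristic poly = G_den * H_den + G_num * H_num = (s^2 + 1.1*s + 0.3) + (3) = s^2 + 1.1*s + 3.3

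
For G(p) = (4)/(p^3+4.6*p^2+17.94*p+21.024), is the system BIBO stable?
Denominator: p^3 + 4.6*p^2 + 17.94*p + 21.024 = (p + 1.6)(p^2 + 3*p + 13.14). Poles: -1.5 + 3.3j, -1.5 - 3.3j, -1.6. All Re(p)<0: Yes (stable)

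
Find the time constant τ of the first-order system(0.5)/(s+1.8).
First-order system: τ = -1/pole. Pole = -1.8. τ = -1/(-1.8) = 0.5556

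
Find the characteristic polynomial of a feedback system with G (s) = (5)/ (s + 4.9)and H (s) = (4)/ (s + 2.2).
Characteristic poly = G_den * H_den + G_num * H_num = (s^2 + 7.1*s + 10.78) + (20) = s^2 + 7.1*s + 30.78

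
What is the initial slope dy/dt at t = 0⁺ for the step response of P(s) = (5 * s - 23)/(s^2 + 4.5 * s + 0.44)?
IVT: y'(0⁺) = lim_{s→∞} s²·Y(s) = lim_{s→∞} s·P(s).
deg(num) = 1, deg(den) = 2, relative degree = 1, so s·P(s) → (leading num)/(leading den) = 5/1 = 5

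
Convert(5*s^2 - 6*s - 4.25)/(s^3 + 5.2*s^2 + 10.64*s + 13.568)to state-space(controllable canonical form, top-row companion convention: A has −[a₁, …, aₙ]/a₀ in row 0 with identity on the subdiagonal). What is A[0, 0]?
Reachable canonical form for den = s^3 + 5.2*s^2 + 10.64*s + 13.568: top row of A = -[a₁,a₂,...,aₙ]/a₀, ones on the subdiagonal, zeros elsewhere.
A = [[-5.2, -10.64, -13.568], [1, 0, 0], [0, 1, 0]].
A[0,0] = -5.2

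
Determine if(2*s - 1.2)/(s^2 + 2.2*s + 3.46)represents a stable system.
Denominator: s^2 + 2.2*s + 3.46. Poles: -1.1 + 1.5j, -1.1 - 1.5j. All Re(p)<0: Yes (stable)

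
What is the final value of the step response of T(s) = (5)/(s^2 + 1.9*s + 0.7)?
FVT: lim_{t→∞} y(t) = lim_{s→0} s*Y(s) where Y(s) = T(s)/s.
= lim_{s→0} T(s) = T(0) = num(0)/den(0) = 5/0.7 = 7.143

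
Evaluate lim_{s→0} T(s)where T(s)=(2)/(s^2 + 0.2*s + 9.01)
DC gain = T(0) = num(0)/den(0) = 2/9.01 = 0.222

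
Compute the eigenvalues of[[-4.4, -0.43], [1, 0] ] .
Eigenvalues solve det(λI - A) = 0.
Characteristic polynomial: λ^2 + 4.4*λ + 0.43 = 0.
Factor: (λ + 0.1)(λ + 4.3) = 0.
Roots: -0.1, -4.3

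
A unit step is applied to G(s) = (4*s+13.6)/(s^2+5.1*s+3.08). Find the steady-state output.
FVT: lim_{t→∞} y(t) = lim_{s→0} s*Y(s) where Y(s) = G(s)/s.
= lim_{s→0} G(s) = G(0) = num(0)/den(0) = 13.6/3.08 = 4.416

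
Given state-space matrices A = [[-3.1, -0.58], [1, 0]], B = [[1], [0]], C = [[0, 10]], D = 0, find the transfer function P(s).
P(s) = C(sI - A)⁻¹B + D.
Characteristic polynomial det(sI - A) = s^2 + 3.1*s + 0.58.
Numerator from C·adj(sI-A)·B + D·det(sI-A) = 10.
P(s) = (10)/(s^2 + 3.1*s + 0.58)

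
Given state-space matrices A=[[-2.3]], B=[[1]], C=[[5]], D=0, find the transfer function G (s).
G(s) = C(sI - A)⁻¹B + D.
Characteristic polynomial det(sI - A) = s + 2.3.
Numerator from C·adj(sI-A)·B + D·det(sI-A) = 5.
G(s) = (5)/(s + 2.3)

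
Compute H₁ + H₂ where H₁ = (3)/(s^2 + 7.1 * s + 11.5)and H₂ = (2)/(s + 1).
Parallel: H = H₁ + H₂ = (n₁·d₂ + n₂·d₁)/(d₁·d₂).
n₁·d₂ = 3*s + 3. n₂·d₁ = 2*s^2 + 14.2*s + 23. Sum = 2*s^2 + 17.2*s + 26. d₁·d₂ = s^3 + 8.1*s^2 + 18.6*s + 11.5.
H(s) = (2*s^2 + 17.2*s + 26)/(s^3 + 8.1*s^2 + 18.6*s + 11.5)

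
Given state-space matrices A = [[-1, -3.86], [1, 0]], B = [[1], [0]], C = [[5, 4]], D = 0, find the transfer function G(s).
G(s) = C(sI - A)⁻¹B + D.
Characteristic polynomial det(sI - A) = s^2 + s + 3.86.
Numerator from C·adj(sI-A)·B + D·det(sI-A) = 5*s + 4.
G(s) = (5*s + 4)/(s^2 + s + 3.86)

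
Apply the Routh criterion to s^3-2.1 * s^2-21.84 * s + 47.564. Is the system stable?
Routh array:
s^3: [1, -21.84]; s^2: [-2.1, 47.564]; s^1: [0.809524]; s^0: [47.564]
First column: [1, -2.1, 0.809524, 47.564]. Sign changes = 2.
No, unstable (2 RHP root(s))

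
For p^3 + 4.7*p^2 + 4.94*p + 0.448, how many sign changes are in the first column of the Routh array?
Routh array:
p^3: [1, 4.94]; p^2: [4.7, 0.448]; p^1: [4.84468]; p^0: [0.448]
First column: [1, 4.7, 4.84468, 0.448]. Sign changes = 0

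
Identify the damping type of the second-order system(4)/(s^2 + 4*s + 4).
Standard form: ωn²/(s²+2ζωn·s+ωn²) gives ωn=2, ζ=1.
Critically damped (ζ = 1)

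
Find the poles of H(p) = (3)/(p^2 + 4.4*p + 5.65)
Set denominator = 0: p^2 + 4.4*p + 5.65 = 0 → Poles: -2.2 + 0.9j, -2.2 - 0.9j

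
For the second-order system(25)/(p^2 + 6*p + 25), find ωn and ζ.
Standard form: ωn²/(p²+2ζωn·p+ωn²).
const=25=ωn² → ωn=5, p coeff=6=2ζωn → ζ=0.6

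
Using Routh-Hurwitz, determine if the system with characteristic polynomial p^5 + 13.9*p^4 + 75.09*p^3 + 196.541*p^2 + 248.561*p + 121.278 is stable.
Routh array:
p^5: [1, 75.09, 248.561]; p^4: [13.9, 196.541, 121.278]; p^3: [60.9504, 239.836]; p^2: [141.845, 121.278]; p^1: [187.723]; p^0: [121.278]
First column: [1, 13.9, 60.9504, 141.845, 187.723, 121.278]. Sign changes = 0.
Yes, stable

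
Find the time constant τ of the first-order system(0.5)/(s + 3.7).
First-order system: τ = -1/pole. Pole = -3.7. τ = -1/(-3.7) = 0.2703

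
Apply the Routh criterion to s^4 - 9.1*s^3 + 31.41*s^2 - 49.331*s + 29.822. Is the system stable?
Routh array:
s^4: [1, 31.41, 29.822]; s^3: [-9.1, -49.331]; s^2: [25.989, 29.822]; s^1: [-38.8889]; s^0: [29.822]
First column: [1, -9.1, 25.989, -38.8889, 29.822]. Sign changes = 4.
No, unstable (4 RHP root(s))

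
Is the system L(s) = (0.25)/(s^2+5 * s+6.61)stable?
Denominator: s^2 + 5*s + 6.61. Poles: -2.5 + 0.6j, -2.5 - 0.6j. All Re(p)<0: Yes (stable)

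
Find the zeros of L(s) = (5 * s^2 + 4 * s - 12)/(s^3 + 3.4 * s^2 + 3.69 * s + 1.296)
Set numerator = 0: 5*s^2 + 4*s - 12 = 5*(s + 2)(s - 1.2) = 0 → Zeros: -2, 1.2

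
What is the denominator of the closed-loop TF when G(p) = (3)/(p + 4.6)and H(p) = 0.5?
Characteristic poly = G_den * H_den + G_num * H_num = (p + 4.6) + (1.5) = p + 6.1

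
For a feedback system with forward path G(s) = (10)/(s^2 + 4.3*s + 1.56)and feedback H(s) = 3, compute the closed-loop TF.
Closed-loop T = G/(1+GH).
Numerator: G_num * H_den = 10.
Denominator: G_den * H_den + G_num * H_num = (s^2 + 4.3*s + 1.56) + (30) = s^2 + 4.3*s + 31.56.
T(s) = (10)/(s^2 + 4.3*s + 31.56)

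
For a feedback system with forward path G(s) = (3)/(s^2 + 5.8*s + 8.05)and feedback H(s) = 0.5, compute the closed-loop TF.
Closed-loop T = G/(1+GH).
Numerator: G_num * H_den = 3.
Denominator: G_den * H_den + G_num * H_num = (s^2 + 5.8*s + 8.05) + (1.5) = s^2 + 5.8*s + 9.55.
T(s) = (3)/(s^2 + 5.8*s + 9.55)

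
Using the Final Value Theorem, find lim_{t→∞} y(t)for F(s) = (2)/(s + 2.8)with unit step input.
FVT: lim_{t→∞} y(t) = lim_{s→0} s*Y(s) where Y(s) = F(s)/s.
= lim_{s→0} F(s) = F(0) = num(0)/den(0) = 2/2.8 = 0.7143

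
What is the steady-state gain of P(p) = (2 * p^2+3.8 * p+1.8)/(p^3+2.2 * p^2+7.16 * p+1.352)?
DC gain = P(0) = num(0)/den(0) = 1.8/1.352 = 1.331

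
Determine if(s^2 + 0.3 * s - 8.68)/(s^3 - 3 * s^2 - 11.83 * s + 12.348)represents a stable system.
Denominator: s^3 - 3*s^2 - 11.83*s + 12.348 = (s - 0.9)(s + 2.8)(s - 4.9). Poles: -2.8, 0.9, 4.9. All Re(p)<0: No (unstable)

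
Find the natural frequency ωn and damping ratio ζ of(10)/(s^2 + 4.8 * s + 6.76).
Underdamped: complex pole -2.4 + 1j. ωn = |pole| = 2.6, ζ = -Re(pole)/ωn = 0.9231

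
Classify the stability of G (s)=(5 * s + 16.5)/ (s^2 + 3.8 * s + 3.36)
Denominator: s^2 + 3.8*s + 3.36 = (s + 2.4)(s + 1.4). Poles: -1.4, -2.4. Stable (all poles in LHP)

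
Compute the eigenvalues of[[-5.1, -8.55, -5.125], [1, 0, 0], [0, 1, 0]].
Eigenvalues solve det(λI - A) = 0.
Characteristic polynomial: λ^3 + 5.1*λ^2 + 8.55*λ + 5.125 = 0.
Factor: (λ + 2.5)(λ^2 + 2.6*λ + 2.05) = 0.
Roots: -1.3 + 0.6j, -1.3 - 0.6j, -2.5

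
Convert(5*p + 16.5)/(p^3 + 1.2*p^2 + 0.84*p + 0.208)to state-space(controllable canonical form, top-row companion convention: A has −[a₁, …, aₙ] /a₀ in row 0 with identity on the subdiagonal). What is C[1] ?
Reachable canonical form: C = numerator coefficients (right-aligned, zero-padded to length n).
num = 5*p + 16.5, C = [[0, 5, 16.5]].
C[1] = 5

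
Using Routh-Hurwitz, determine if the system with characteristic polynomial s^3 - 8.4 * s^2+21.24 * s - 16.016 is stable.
Routh array:
s^3: [1, 21.24]; s^2: [-8.4, -16.016]; s^1: [19.3333]; s^0: [-16.016]
First column: [1, -8.4, 19.3333, -16.016]. Sign changes = 3.
No, unstable (3 RHP root(s))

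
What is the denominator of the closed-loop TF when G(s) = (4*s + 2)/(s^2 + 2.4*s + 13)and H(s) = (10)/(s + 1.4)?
Characteristic poly = G_den * H_den + G_num * H_num = (s^3 + 3.8*s^2 + 16.36*s + 18.2) + (40*s + 20) = s^3 + 3.8*s^2 + 56.36*s + 38.2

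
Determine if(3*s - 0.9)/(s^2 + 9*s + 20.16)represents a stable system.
Denominator: s^2 + 9*s + 20.16 = (s + 4.2)(s + 4.8). Poles: -4.2, -4.8. All Re(p)<0: Yes (stable)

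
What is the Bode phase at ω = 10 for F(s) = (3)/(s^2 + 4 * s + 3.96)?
Substitute s = j*10: F(j10) = -0.0266194 - 0.0110868j.
∠F(j10) = atan2(Im, Re) = atan2(-0.0110868, -0.0266194) = -157.39°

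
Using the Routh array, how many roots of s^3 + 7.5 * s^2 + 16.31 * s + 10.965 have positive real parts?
Routh array:
s^3: [1, 16.31]; s^2: [7.5, 10.965]; s^1: [14.848]; s^0: [10.965]
First column: [1, 7.5, 14.848, 10.965]. Sign changes = RHP roots = 0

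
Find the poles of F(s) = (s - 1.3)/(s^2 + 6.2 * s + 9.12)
Set denominator = 0: s^2 + 6.2*s + 9.12 = (s + 3.8)(s + 2.4) = 0 → Poles: -2.4, -3.8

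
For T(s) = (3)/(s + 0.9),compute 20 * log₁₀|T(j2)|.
Substitute s = j*2: T(j2) = 0.561331 - 1.2474j.
|T(j2)| = sqrt(Re² + Im²) = 1.368.
20*log₁₀(1.368) = 2.72 dB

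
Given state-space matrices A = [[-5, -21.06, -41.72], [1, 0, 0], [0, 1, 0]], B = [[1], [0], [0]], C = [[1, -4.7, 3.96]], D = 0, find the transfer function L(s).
L(s) = C(sI - A)⁻¹B + D.
Characteristic polynomial det(sI - A) = s^3 + 5*s^2 + 21.06*s + 41.72.
Numerator from C·adj(sI-A)·B + D·det(sI-A) = s^2 - 4.7*s + 3.96.
L(s) = (s^2 - 4.7*s + 3.96)/(s^3 + 5*s^2 + 21.06*s + 41.72)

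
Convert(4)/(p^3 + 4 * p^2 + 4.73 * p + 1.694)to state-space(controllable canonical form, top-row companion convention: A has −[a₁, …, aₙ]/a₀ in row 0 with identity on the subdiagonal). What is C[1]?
Reachable canonical form: C = numerator coefficients (right-aligned, zero-padded to length n).
num = 4, C = [[0, 0, 4]].
C[1] = 0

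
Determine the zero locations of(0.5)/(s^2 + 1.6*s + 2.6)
Numerator is a nonzero constant (0.5) → Zeros: none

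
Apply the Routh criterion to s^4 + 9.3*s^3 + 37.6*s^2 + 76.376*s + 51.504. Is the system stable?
Routh array:
s^4: [1, 37.6, 51.504]; s^3: [9.3, 76.376]; s^2: [29.3875, 51.504]; s^1: [60.077]; s^0: [51.504]
First column: [1, 9.3, 29.3875, 60.077, 51.504]. Sign changes = 0.
Yes, stable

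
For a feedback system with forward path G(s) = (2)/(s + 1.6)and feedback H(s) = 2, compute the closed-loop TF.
Closed-loop T = G/(1+GH).
Numerator: G_num * H_den = 2.
Denominator: G_den * H_den + G_num * H_num = (s + 1.6) + (4) = s + 5.6.
T(s) = (2)/(s + 5.6)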